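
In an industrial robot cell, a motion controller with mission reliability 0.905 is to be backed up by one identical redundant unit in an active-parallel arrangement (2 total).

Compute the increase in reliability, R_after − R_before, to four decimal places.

0.0860

R_before = 0.905
R_after = 1 − (1 − 0.905)^2 = 0.9910
ΔR = 0.9910 − 0.905 = 0.0860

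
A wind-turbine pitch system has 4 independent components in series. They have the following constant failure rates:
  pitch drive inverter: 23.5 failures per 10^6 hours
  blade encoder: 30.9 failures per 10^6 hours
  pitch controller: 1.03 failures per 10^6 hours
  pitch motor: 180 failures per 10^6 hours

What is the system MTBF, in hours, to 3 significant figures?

Series of exponential components: λ_sys = Σ λ_i
λ_sys = 0.0000235 + 0.0000309 + 0.00000103 + 0.000180 = 2.3543e-04 /h
MTBF = 1 / λ_sys = 4250 h

4250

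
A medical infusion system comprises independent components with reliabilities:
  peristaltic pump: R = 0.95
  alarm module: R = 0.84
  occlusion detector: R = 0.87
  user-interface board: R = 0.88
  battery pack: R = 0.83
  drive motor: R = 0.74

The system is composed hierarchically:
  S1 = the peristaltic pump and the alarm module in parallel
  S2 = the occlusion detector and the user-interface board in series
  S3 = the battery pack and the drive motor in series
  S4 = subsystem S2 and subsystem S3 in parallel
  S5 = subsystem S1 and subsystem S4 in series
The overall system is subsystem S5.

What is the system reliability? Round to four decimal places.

0.9023

Parallel (peristaltic pump and alarm module): 1 − (1 − 0.950000)(1 − 0.840000) = 0.992000
Series (occlusion detector and user-interface board): 0.870000 × 0.880000 = 0.765600
Series (battery pack and drive motor): 0.830000 × 0.740000 = 0.614200
Parallel ([0.765600] and [0.614200]): 1 − (1 − 0.765600)(1 − 0.614200) = 0.909568
Series ([0.992000] and [0.909568]): 0.992000 × 0.909568 = 0.9023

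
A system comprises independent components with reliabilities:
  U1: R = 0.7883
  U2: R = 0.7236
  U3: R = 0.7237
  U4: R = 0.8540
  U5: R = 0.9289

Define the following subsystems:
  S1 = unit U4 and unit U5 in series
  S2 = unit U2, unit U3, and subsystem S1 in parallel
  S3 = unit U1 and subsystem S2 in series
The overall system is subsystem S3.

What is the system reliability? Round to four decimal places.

0.7759

Series (U4 and U5): 0.854000 × 0.928900 = 0.793281
Parallel (U2, U3, and [0.793281]): 1 − (1 − 0.723600)(1 − 0.723700)(1 − 0.793281) = 0.984213
Series (U1 and [0.984213]): 0.788300 × 0.984213 = 0.7759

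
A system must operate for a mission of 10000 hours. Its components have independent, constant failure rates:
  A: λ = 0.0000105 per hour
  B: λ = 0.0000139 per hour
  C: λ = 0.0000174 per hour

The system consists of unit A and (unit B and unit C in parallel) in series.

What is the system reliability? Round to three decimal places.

0.882

R(A) = exp(−0.0000105 × 10000) = 0.90032
R(B) = exp(−0.0000139 × 10000) = 0.87023
R(C) = exp(−0.0000174 × 10000) = 0.84030
Parallel (B and C): 1 − (1 − 0.87023)(1 − 0.84030) = 0.97928
Series (A and [0.97928]): 0.90032 × 0.97928 = 0.882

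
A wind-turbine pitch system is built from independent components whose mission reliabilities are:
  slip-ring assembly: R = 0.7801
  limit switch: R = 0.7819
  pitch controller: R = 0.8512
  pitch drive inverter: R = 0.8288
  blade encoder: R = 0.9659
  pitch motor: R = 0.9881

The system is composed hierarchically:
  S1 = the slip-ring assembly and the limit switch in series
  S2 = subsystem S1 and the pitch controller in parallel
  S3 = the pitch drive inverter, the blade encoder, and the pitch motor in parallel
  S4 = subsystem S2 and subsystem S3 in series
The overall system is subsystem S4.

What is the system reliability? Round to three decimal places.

Series (slip-ring assembly and limit switch): 0.78010 × 0.78190 = 0.60996
Parallel ([0.60996] and pitch controller): 1 − (1 − 0.60996)(1 − 0.85120) = 0.94196
Parallel (pitch drive inverter, blade encoder, and pitch motor): 1 − (1 − 0.82880)(1 − 0.96590)(1 − 0.98810) = 0.99993
Series ([0.94196] and [0.99993]): 0.94196 × 0.99993 = 0.942

0.942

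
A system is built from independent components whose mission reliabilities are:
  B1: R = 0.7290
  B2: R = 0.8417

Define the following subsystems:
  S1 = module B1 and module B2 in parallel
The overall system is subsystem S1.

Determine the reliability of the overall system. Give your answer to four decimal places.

0.9571

Parallel (B1 and B2): 1 − (1 − 0.729000)(1 − 0.841700) = 0.9571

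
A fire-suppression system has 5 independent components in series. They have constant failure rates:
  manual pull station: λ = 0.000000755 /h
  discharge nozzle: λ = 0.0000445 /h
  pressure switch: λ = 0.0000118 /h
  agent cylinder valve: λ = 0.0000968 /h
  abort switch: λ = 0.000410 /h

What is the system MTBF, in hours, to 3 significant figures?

Series of exponential components: λ_sys = Σ λ_i
λ_sys = 0.000000755 + 0.0000445 + 0.0000118 + 0.0000968 + 0.000410 = 5.6385e-04 /h
MTBF = 1 / λ_sys = 1770 h

1770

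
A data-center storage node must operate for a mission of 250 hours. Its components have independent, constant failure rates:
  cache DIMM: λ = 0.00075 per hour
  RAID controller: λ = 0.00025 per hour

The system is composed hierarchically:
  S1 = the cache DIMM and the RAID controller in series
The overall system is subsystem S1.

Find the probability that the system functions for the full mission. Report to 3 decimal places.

R(cache DIMM) = exp(−0.00075 × 250) = 0.82903
R(RAID controller) = exp(−0.00025 × 250) = 0.93941
Series (cache DIMM and RAID controller): 0.82903 × 0.93941 = 0.779

0.779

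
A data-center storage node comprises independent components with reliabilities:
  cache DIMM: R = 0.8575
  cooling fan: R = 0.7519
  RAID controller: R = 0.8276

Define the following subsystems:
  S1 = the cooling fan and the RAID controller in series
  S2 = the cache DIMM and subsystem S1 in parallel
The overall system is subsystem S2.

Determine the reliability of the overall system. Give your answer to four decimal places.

Series (cooling fan and RAID controller): 0.751900 × 0.827600 = 0.622272
Parallel (cache DIMM and [0.622272]): 1 − (1 − 0.857500)(1 − 0.622272) = 0.9462

0.9462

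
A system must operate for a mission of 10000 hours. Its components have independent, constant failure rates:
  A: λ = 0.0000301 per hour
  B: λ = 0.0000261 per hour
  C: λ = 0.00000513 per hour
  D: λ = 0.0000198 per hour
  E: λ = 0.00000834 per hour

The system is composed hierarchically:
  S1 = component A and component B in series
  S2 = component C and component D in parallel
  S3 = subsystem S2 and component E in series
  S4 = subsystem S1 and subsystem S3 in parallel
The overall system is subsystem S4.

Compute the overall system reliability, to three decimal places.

0.962

R(A) = exp(−0.0000301 × 10000) = 0.74008
R(B) = exp(−0.0000261 × 10000) = 0.77028
R(C) = exp(−0.00000513 × 10000) = 0.94999
R(D) = exp(−0.0000198 × 10000) = 0.82037
R(E) = exp(−0.00000834 × 10000) = 0.91998
Series (A and B): 0.74008 × 0.77028 = 0.57007
Parallel (C and D): 1 − (1 − 0.94999)(1 − 0.82037) = 0.99102
Series ([0.99102] and E): 0.99102 × 0.91998 = 0.91172
Parallel ([0.57007] and [0.91172]): 1 − (1 − 0.57007)(1 − 0.91172) = 0.962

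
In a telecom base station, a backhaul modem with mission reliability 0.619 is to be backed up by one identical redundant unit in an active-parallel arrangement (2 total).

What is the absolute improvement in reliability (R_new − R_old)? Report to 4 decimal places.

0.2358

R_before = 0.619
R_after = 1 − (1 − 0.619)^2 = 0.8548
ΔR = 0.8548 − 0.619 = 0.2358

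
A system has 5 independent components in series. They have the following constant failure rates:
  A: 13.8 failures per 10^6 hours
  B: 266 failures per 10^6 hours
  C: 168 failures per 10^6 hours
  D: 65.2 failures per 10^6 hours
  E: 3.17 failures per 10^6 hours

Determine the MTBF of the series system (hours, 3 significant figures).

Series of exponential components: λ_sys = Σ λ_i
λ_sys = 0.0000138 + 0.000266 + 0.000168 + 0.0000652 + 0.00000317 = 5.1617e-04 /h
MTBF = 1 / λ_sys = 1940 h

1940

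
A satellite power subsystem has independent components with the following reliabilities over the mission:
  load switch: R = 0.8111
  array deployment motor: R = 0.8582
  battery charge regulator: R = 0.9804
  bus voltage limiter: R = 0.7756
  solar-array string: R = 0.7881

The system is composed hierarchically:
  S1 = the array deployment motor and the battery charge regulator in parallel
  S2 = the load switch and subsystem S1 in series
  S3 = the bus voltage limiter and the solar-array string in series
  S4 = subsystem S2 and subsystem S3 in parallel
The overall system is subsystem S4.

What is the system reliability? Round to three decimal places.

Parallel (array deployment motor and battery charge regulator): 1 − (1 − 0.85820)(1 − 0.98040) = 0.99722
Series (load switch and [0.99722]): 0.81110 × 0.99722 = 0.80885
Series (bus voltage limiter and solar-array string): 0.77560 × 0.78810 = 0.61125
Parallel ([0.80885] and [0.61125]): 1 − (1 − 0.80885)(1 − 0.61125) = 0.926

0.926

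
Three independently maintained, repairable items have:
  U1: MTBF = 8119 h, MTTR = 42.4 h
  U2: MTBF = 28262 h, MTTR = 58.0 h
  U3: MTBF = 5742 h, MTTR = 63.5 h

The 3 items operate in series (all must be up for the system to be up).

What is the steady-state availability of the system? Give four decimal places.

0.9819

A(U1) = MTBF/(MTBF+MTTR) = 8119/(8119+42.4) = 0.994805
A(U2) = MTBF/(MTBF+MTTR) = 28262/(28262+58.0) = 0.997952
A(U3) = MTBF/(MTBF+MTTR) = 5742/(5742+63.5) = 0.989062
Series availability: 0.994805 × 0.997952 × 0.989062 = 0.9819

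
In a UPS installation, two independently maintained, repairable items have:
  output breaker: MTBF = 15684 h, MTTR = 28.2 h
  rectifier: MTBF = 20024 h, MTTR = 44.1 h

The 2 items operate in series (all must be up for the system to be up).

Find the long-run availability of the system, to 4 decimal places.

A(output breaker) = MTBF/(MTBF+MTTR) = 15684/(15684+28.2) = 0.998205
A(rectifier) = MTBF/(MTBF+MTTR) = 20024/(20024+44.1) = 0.997802
Series availability: 0.998205 × 0.997802 = 0.9960

0.9960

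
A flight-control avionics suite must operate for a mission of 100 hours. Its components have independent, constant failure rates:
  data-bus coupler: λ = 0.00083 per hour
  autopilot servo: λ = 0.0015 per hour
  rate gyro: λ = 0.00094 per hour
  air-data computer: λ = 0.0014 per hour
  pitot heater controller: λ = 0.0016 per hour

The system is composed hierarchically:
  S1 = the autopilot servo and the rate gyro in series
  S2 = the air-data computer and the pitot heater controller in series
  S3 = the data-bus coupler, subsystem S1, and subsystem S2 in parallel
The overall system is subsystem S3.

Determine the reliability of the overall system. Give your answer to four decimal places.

0.9955

R(data-bus coupler) = exp(−0.00083 × 100) = 0.920351
R(autopilot servo) = exp(−0.0015 × 100) = 0.860708
R(rate gyro) = exp(−0.00094 × 100) = 0.910283
R(air-data computer) = exp(−0.0014 × 100) = 0.869358
R(pitot heater controller) = exp(−0.0016 × 100) = 0.852144
Series (autopilot servo and rate gyro): 0.860708 × 0.910283 = 0.783488
Series (air-data computer and pitot heater controller): 0.869358 × 0.852144 = 0.740818
Parallel (data-bus coupler, [0.783488], and [0.740818]): 1 − (1 − 0.920351)(1 − 0.783488)(1 − 0.740818) = 0.9955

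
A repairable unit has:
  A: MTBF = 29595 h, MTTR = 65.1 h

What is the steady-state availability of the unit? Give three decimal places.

0.998

A(A) = MTBF/(MTBF+MTTR) = 29595/(29595+65.1) = 0.998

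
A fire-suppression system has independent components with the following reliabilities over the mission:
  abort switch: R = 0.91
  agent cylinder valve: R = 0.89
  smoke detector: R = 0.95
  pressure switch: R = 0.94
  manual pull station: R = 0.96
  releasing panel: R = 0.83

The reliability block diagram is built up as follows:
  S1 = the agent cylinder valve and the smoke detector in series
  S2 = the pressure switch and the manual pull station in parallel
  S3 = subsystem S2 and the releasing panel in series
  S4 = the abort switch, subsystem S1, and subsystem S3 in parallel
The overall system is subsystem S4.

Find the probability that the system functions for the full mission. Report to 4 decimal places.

Series (agent cylinder valve and smoke detector): 0.890000 × 0.950000 = 0.845500
Parallel (pressure switch and manual pull station): 1 − (1 − 0.940000)(1 − 0.960000) = 0.997600
Series ([0.997600] and releasing panel): 0.997600 × 0.830000 = 0.828008
Parallel (abort switch, [0.845500], and [0.828008]): 1 − (1 − 0.910000)(1 − 0.845500)(1 − 0.828008) = 0.9976

0.9976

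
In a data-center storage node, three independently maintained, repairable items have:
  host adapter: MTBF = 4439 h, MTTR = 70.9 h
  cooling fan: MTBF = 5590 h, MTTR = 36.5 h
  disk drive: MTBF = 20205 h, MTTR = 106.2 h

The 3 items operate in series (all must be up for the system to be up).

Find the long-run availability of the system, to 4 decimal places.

A(host adapter) = MTBF/(MTBF+MTTR) = 4439/(4439+70.9) = 0.984279
A(cooling fan) = MTBF/(MTBF+MTTR) = 5590/(5590+36.5) = 0.993513
A(disk drive) = MTBF/(MTBF+MTTR) = 20205/(20205+106.2) = 0.994771
Series availability: 0.984279 × 0.993513 × 0.994771 = 0.9728

0.9728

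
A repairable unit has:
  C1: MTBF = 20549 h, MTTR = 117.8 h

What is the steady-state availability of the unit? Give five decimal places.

A(C1) = MTBF/(MTBF+MTTR) = 20549/(20549+117.8) = 0.99430

0.99430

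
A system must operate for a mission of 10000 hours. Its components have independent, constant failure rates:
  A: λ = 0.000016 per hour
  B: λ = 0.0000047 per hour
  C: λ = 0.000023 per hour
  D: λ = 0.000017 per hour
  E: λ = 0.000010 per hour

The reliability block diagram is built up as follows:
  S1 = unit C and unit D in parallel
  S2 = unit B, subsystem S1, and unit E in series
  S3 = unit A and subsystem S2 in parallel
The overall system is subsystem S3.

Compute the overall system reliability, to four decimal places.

R(A) = exp(−0.000016 × 10000) = 0.852144
R(B) = exp(−0.0000047 × 10000) = 0.954087
R(C) = exp(−0.000023 × 10000) = 0.794534
R(D) = exp(−0.000017 × 10000) = 0.843665
R(E) = exp(−0.000010 × 10000) = 0.904837
Parallel (C and D): 1 − (1 − 0.794534)(1 − 0.843665) = 0.967878
Series (B, [0.967878], and E): 0.954087 × 0.967878 × 0.904837 = 0.835563
Parallel (A and [0.835563]): 1 − (1 − 0.852144)(1 − 0.835563) = 0.9757

0.9757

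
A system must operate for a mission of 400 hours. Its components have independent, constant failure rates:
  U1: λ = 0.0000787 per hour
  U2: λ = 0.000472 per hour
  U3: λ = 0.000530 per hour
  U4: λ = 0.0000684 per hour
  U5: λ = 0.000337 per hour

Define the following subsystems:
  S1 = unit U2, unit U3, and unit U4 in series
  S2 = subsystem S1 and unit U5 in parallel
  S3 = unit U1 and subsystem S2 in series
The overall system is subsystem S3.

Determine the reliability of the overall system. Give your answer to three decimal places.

0.926

R(U1) = exp(−0.0000787 × 400) = 0.96901
R(U2) = exp(−0.000472 × 400) = 0.82795
R(U3) = exp(−0.000530 × 400) = 0.80896
R(U4) = exp(−0.0000684 × 400) = 0.97301
R(U5) = exp(−0.000337 × 400) = 0.87389
Series (U2, U3, and U4): 0.82795 × 0.80896 × 0.97301 = 0.65170
Parallel ([0.65170] and U5): 1 − (1 − 0.65170)(1 − 0.87389) = 0.95608
Series (U1 and [0.95608]): 0.96901 × 0.95608 = 0.926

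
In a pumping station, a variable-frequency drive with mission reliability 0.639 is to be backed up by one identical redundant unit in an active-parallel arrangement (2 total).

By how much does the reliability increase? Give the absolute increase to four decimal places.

R_before = 0.639
R_after = 1 − (1 − 0.639)^2 = 0.8697
ΔR = 0.8697 − 0.639 = 0.2307

0.2307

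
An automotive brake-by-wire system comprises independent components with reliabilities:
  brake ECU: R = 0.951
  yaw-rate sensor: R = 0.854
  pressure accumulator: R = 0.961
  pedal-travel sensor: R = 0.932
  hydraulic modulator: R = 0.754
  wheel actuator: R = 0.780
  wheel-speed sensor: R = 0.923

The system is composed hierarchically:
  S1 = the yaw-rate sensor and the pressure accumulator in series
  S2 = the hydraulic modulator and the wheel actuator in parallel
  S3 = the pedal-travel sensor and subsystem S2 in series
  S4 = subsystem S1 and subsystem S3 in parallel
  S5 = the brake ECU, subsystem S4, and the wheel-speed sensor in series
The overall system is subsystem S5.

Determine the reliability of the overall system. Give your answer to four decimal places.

0.8591

Series (yaw-rate sensor and pressure accumulator): 0.854000 × 0.961000 = 0.820694
Parallel (hydraulic modulator and wheel actuator): 1 − (1 − 0.754000)(1 − 0.780000) = 0.945880
Series (pedal-travel sensor and [0.945880]): 0.932000 × 0.945880 = 0.881560
Parallel ([0.820694] and [0.881560]): 1 − (1 − 0.820694)(1 − 0.881560) = 0.978763
Series (brake ECU, [0.978763], and wheel-speed sensor): 0.951000 × 0.978763 × 0.923000 = 0.8591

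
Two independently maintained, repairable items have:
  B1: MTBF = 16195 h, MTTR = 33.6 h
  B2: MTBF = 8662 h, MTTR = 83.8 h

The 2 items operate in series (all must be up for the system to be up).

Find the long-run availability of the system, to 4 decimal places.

A(B1) = MTBF/(MTBF+MTTR) = 16195/(16195+33.6) = 0.997930
A(B2) = MTBF/(MTBF+MTTR) = 8662/(8662+83.8) = 0.990418
Series availability: 0.997930 × 0.990418 = 0.9884

0.9884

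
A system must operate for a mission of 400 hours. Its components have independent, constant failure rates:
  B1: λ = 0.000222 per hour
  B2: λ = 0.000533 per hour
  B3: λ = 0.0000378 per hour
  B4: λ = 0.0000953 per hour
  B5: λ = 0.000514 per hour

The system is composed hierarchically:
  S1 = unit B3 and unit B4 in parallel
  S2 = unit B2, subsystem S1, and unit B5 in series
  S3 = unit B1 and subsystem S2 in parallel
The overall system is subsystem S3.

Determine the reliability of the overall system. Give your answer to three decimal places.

R(B1) = exp(−0.000222 × 400) = 0.91503
R(B2) = exp(−0.000533 × 400) = 0.80799
R(B3) = exp(−0.0000378 × 400) = 0.98499
R(B4) = exp(−0.0000953 × 400) = 0.96260
R(B5) = exp(−0.000514 × 400) = 0.81416
Parallel (B3 and B4): 1 − (1 − 0.98499)(1 − 0.96260) = 0.99944
Series (B2, [0.99944], and B5): 0.80799 × 0.99944 × 0.81416 = 0.65746
Parallel (B1 and [0.65746]): 1 − (1 − 0.91503)(1 − 0.65746) = 0.971

0.971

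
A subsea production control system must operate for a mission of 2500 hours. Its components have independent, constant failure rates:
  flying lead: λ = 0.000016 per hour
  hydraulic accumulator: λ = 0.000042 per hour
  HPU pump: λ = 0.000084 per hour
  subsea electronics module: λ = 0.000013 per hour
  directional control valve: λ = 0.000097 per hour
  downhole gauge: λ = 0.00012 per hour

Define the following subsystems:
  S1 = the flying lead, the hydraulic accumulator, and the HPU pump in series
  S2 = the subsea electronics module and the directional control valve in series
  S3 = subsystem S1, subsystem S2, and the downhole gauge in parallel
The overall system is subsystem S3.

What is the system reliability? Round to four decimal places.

R(flying lead) = exp(−0.000016 × 2500) = 0.960789
R(hydraulic accumulator) = exp(−0.000042 × 2500) = 0.900325
R(HPU pump) = exp(−0.000084 × 2500) = 0.810584
R(subsea electronics module) = exp(−0.000013 × 2500) = 0.968022
R(directional control valve) = exp(−0.000097 × 2500) = 0.784664
R(downhole gauge) = exp(−0.00012 × 2500) = 0.740818
Series (flying lead, hydraulic accumulator, and HPU pump): 0.960789 × 0.900325 × 0.810584 = 0.701173
Series (subsea electronics module and directional control valve): 0.968022 × 0.784664 = 0.759572
Parallel ([0.701173], [0.759572], and downhole gauge): 1 − (1 − 0.701173)(1 − 0.759572)(1 − 0.740818) = 0.9814

0.9814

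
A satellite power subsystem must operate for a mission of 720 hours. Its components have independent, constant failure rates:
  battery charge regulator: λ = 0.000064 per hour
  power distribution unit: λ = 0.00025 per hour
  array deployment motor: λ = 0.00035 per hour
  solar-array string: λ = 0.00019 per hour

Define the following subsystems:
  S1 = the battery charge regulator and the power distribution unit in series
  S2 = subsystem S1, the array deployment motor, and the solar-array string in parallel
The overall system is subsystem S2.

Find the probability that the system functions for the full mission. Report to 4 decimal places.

R(battery charge regulator) = exp(−0.000064 × 720) = 0.954966
R(power distribution unit) = exp(−0.00025 × 720) = 0.835270
R(array deployment motor) = exp(−0.00035 × 720) = 0.777245
R(solar-array string) = exp(−0.00019 × 720) = 0.872145
Series (battery charge regulator and power distribution unit): 0.954966 × 0.835270 = 0.797654
Parallel ([0.797654], array deployment motor, and solar-array string): 1 − (1 − 0.797654)(1 − 0.777245)(1 − 0.872145) = 0.9942

0.9942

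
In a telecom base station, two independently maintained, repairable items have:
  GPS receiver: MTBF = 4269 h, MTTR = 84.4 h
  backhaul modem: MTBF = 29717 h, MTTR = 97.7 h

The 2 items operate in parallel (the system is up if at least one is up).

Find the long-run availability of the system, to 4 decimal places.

0.9999

A(GPS receiver) = MTBF/(MTBF+MTTR) = 4269/(4269+84.4) = 0.980613
A(backhaul modem) = MTBF/(MTBF+MTTR) = 29717/(29717+97.7) = 0.996723
Parallel availability: 1 − (1 − 0.980613)(1 − 0.996723) = 0.9999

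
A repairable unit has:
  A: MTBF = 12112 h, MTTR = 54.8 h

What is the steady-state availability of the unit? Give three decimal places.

A(A) = MTBF/(MTBF+MTTR) = 12112/(12112+54.8) = 0.995

0.995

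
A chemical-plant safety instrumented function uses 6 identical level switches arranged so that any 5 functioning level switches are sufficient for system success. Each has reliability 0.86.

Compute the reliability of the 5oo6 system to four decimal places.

R = Σ_{i=5}^{6} C(6,i) p^i (1−p)^{6−i} with p = 0.86
C(6,5)·0.86^5·0.14^1 = 0.395159
C(6,6)·0.86^6·0.14^0 = 0.404567
Sum = 0.7997

0.7997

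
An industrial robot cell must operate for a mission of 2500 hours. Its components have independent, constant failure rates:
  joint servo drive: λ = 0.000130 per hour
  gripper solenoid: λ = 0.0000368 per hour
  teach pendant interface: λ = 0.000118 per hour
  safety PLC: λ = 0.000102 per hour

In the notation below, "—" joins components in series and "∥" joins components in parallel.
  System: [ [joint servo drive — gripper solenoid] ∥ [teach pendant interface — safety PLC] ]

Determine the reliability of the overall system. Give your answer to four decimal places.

0.8557

R(joint servo drive) = exp(−0.000130 × 2500) = 0.722527
R(gripper solenoid) = exp(−0.0000368 × 2500) = 0.912105
R(teach pendant interface) = exp(−0.000118 × 2500) = 0.744532
R(safety PLC) = exp(−0.000102 × 2500) = 0.774916
Series (joint servo drive and gripper solenoid): 0.722527 × 0.912105 = 0.659020
Series (teach pendant interface and safety PLC): 0.744532 × 0.774916 = 0.576950
Parallel ([0.659020] and [0.576950]): 1 − (1 − 0.659020)(1 − 0.576950) = 0.8557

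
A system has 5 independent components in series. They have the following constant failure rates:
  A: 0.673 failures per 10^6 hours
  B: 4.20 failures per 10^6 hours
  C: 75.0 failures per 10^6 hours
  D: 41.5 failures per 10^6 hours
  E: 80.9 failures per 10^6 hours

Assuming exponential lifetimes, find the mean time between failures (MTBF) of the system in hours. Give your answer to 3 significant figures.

4940

Series of exponential components: λ_sys = Σ λ_i
λ_sys = 0.000000673 + 0.00000420 + 0.0000750 + 0.0000415 + 0.0000809 = 2.0227e-04 /h
MTBF = 1 / λ_sys = 4940 h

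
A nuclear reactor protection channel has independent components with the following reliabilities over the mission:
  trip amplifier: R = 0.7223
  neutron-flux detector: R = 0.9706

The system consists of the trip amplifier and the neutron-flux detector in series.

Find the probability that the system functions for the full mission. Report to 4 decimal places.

Series (trip amplifier and neutron-flux detector): 0.722300 × 0.970600 = 0.7011

0.7011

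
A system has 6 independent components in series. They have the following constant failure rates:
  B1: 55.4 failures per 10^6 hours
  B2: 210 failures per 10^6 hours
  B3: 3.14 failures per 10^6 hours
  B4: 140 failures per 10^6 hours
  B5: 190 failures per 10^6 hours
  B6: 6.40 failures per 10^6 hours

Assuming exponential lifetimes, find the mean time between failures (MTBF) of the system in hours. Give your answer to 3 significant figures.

Series of exponential components: λ_sys = Σ λ_i
λ_sys = 0.0000554 + 0.000210 + 0.00000314 + 0.000140 + 0.000190 + 0.00000640 = 6.0494e-04 /h
MTBF = 1 / λ_sys = 1650 h

1650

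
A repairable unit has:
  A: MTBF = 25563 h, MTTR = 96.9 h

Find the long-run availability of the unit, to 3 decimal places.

0.996

A(A) = MTBF/(MTBF+MTTR) = 25563/(25563+96.9) = 0.996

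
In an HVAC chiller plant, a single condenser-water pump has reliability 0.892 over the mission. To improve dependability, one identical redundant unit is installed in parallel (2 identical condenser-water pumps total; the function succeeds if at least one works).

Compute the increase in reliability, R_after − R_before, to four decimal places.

R_before = 0.892
R_after = 1 − (1 − 0.892)^2 = 0.9883
ΔR = 0.9883 − 0.892 = 0.0963

0.0963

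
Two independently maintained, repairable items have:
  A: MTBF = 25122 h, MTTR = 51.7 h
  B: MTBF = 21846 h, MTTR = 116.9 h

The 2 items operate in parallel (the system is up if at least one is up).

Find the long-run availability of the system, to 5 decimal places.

A(A) = MTBF/(MTBF+MTTR) = 25122/(25122+51.7) = 0.997946
A(B) = MTBF/(MTBF+MTTR) = 21846/(21846+116.9) = 0.994677
Parallel availability: 1 − (1 − 0.997946)(1 − 0.994677) = 0.99999

0.99999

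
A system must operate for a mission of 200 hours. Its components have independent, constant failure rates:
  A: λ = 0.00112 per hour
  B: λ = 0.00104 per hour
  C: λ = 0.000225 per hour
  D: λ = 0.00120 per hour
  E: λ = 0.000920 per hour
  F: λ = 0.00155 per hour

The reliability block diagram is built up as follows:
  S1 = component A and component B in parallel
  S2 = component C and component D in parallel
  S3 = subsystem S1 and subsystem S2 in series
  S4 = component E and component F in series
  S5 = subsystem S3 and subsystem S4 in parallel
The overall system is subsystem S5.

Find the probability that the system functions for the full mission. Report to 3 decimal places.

0.982

R(A) = exp(−0.00112 × 200) = 0.79932
R(B) = exp(−0.00104 × 200) = 0.81221
R(C) = exp(−0.000225 × 200) = 0.95600
R(D) = exp(−0.00120 × 200) = 0.78663
R(E) = exp(−0.000920 × 200) = 0.83194
R(F) = exp(−0.00155 × 200) = 0.73345
Parallel (A and B): 1 − (1 − 0.79932)(1 − 0.81221) = 0.96231
Parallel (C and D): 1 − (1 − 0.95600)(1 − 0.78663) = 0.99061
Series ([0.96231] and [0.99061]): 0.96231 × 0.99061 = 0.95327
Series (E and F): 0.83194 × 0.73345 = 0.61019
Parallel ([0.95327] and [0.61019]): 1 − (1 − 0.95327)(1 − 0.61019) = 0.982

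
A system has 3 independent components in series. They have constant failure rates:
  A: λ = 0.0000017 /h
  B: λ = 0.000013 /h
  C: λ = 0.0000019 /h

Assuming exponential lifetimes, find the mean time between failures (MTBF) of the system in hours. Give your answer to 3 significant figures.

60200

Series of exponential components: λ_sys = Σ λ_i
λ_sys = 0.0000017 + 0.000013 + 0.0000019 = 1.6600e-05 /h
MTBF = 1 / λ_sys = 60200 h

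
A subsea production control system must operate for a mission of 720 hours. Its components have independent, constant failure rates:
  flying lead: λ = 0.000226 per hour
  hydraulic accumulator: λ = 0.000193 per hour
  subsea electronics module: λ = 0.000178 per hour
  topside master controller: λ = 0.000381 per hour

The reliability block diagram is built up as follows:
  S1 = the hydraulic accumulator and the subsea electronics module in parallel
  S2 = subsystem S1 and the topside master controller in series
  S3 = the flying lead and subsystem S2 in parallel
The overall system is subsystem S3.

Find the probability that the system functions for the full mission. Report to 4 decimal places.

0.9622

R(flying lead) = exp(−0.000226 × 720) = 0.849829
R(hydraulic accumulator) = exp(−0.000193 × 720) = 0.870263
R(subsea electronics module) = exp(−0.000178 × 720) = 0.879713
R(topside master controller) = exp(−0.000381 × 720) = 0.760089
Parallel (hydraulic accumulator and subsea electronics module): 1 − (1 − 0.870263)(1 − 0.879713) = 0.984394
Series ([0.984394] and topside master controller): 0.984394 × 0.760089 = 0.748227
Parallel (flying lead and [0.748227]): 1 − (1 − 0.849829)(1 − 0.748227) = 0.9622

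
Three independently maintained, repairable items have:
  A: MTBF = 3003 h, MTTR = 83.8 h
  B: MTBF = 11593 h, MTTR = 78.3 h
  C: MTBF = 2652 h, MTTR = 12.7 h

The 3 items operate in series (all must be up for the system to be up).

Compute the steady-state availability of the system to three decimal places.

A(A) = MTBF/(MTBF+MTTR) = 3003/(3003+83.8) = 0.972852
A(B) = MTBF/(MTBF+MTTR) = 11593/(11593+78.3) = 0.993291
A(C) = MTBF/(MTBF+MTTR) = 2652/(2652+12.7) = 0.995234
Series availability: 0.972852 × 0.993291 × 0.995234 = 0.962

0.962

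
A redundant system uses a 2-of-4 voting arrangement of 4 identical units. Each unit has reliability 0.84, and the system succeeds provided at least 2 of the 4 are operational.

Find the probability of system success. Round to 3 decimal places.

R = Σ_{i=2}^{4} C(4,i) p^i (1−p)^{4−i} with p = 0.84
C(4,2)·0.84^2·0.16^2 = 0.10838
C(4,3)·0.84^3·0.16^1 = 0.37933
C(4,4)·0.84^4·0.16^0 = 0.49787
Sum = 0.986

0.986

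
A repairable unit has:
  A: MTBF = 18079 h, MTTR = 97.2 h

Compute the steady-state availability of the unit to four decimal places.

A(A) = MTBF/(MTBF+MTTR) = 18079/(18079+97.2) = 0.9947

0.9947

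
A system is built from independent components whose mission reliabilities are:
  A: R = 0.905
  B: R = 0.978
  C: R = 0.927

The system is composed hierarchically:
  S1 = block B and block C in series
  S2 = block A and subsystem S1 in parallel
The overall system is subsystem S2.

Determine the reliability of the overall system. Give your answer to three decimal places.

Series (B and C): 0.97800 × 0.92700 = 0.90661
Parallel (A and [0.90661]): 1 − (1 − 0.90500)(1 − 0.90661) = 0.991

0.991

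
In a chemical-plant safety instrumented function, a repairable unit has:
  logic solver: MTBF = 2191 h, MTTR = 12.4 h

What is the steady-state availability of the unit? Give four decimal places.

0.9944

A(logic solver) = MTBF/(MTBF+MTTR) = 2191/(2191+12.4) = 0.9944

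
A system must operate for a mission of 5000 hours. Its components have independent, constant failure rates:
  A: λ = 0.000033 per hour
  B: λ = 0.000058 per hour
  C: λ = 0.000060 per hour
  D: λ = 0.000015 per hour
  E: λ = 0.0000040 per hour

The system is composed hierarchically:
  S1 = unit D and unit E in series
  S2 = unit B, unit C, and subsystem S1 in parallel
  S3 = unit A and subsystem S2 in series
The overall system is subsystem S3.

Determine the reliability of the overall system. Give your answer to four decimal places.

0.8429

R(A) = exp(−0.000033 × 5000) = 0.847894
R(B) = exp(−0.000058 × 5000) = 0.748264
R(C) = exp(−0.000060 × 5000) = 0.740818
R(D) = exp(−0.000015 × 5000) = 0.927743
R(E) = exp(−0.0000040 × 5000) = 0.980199
Series (D and E): 0.927743 × 0.980199 = 0.909373
Parallel (B, C, and [0.909373]): 1 − (1 − 0.748264)(1 − 0.740818)(1 − 0.909373) = 0.994087
Series (A and [0.994087]): 0.847894 × 0.994087 = 0.8429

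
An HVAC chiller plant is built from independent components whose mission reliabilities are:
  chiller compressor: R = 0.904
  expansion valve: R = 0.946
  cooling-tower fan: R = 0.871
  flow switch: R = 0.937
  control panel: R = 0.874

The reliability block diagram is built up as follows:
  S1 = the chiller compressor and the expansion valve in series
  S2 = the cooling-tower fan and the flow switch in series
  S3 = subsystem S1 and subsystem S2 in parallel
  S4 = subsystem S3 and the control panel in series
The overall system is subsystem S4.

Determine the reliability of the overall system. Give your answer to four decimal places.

0.8507

Series (chiller compressor and expansion valve): 0.904000 × 0.946000 = 0.855184
Series (cooling-tower fan and flow switch): 0.871000 × 0.937000 = 0.816127
Parallel ([0.855184] and [0.816127]): 1 − (1 − 0.855184)(1 − 0.816127) = 0.973372
Series ([0.973372] and control panel): 0.973372 × 0.874000 = 0.8507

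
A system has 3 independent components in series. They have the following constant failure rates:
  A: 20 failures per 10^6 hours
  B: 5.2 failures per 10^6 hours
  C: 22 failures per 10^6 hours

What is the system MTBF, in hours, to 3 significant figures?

Series of exponential components: λ_sys = Σ λ_i
λ_sys = 0.000020 + 0.0000052 + 0.000022 = 4.7200e-05 /h
MTBF = 1 / λ_sys = 21200 h

21200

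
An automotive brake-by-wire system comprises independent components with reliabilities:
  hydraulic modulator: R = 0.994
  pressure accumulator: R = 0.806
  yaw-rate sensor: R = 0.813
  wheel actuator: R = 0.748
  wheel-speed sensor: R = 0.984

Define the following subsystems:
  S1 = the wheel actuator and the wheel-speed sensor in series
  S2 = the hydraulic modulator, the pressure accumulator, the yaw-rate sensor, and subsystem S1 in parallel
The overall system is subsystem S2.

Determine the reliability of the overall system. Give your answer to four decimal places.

Series (wheel actuator and wheel-speed sensor): 0.748000 × 0.984000 = 0.736032
Parallel (hydraulic modulator, pressure accumulator, yaw-rate sensor, and [0.736032]): 1 − (1 − 0.994000)(1 − 0.806000)(1 − 0.813000)(1 − 0.736032) = 0.9999

0.9999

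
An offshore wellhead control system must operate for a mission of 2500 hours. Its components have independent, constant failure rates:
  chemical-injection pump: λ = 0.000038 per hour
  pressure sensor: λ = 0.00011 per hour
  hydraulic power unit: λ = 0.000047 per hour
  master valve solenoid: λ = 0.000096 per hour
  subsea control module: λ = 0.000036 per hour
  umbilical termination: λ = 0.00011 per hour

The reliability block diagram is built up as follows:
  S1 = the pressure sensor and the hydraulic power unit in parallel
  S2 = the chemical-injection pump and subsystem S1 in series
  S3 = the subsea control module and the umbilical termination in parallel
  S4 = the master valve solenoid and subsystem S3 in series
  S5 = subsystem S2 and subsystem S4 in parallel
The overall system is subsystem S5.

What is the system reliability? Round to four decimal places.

0.9736

R(chemical-injection pump) = exp(−0.000038 × 2500) = 0.909373
R(pressure sensor) = exp(−0.00011 × 2500) = 0.759572
R(hydraulic power unit) = exp(−0.000047 × 2500) = 0.889141
R(master valve solenoid) = exp(−0.000096 × 2500) = 0.786628
R(subsea control module) = exp(−0.000036 × 2500) = 0.913931
R(umbilical termination) = exp(−0.00011 × 2500) = 0.759572
Parallel (pressure sensor and hydraulic power unit): 1 − (1 − 0.759572)(1 − 0.889141) = 0.973346
Series (chemical-injection pump and [0.973346]): 0.909373 × 0.973346 = 0.885135
Parallel (subsea control module and umbilical termination): 1 − (1 − 0.913931)(1 − 0.759572) = 0.979307
Series (master valve solenoid and [0.979307]): 0.786628 × 0.979307 = 0.770350
Parallel ([0.885135] and [0.770350]): 1 − (1 − 0.885135)(1 − 0.770350) = 0.9736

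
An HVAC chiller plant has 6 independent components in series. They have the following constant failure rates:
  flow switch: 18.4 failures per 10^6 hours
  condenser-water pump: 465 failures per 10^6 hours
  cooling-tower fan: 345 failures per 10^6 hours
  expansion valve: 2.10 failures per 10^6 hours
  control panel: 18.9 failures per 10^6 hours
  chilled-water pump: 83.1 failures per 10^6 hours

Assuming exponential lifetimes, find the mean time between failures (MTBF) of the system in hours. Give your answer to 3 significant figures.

1070

Series of exponential components: λ_sys = Σ λ_i
λ_sys = 0.0000184 + 0.000465 + 0.000345 + 0.00000210 + 0.0000189 + 0.0000831 = 9.3250e-04 /h
MTBF = 1 / λ_sys = 1070 h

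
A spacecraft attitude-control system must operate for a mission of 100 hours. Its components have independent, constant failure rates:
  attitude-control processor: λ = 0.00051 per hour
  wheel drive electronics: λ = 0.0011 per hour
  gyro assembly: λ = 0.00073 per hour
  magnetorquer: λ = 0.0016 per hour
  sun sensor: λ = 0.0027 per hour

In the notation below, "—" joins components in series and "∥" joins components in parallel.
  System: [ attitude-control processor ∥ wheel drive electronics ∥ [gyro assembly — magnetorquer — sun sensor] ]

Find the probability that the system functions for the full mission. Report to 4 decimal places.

0.9980

R(attitude-control processor) = exp(−0.00051 × 100) = 0.950279
R(wheel drive electronics) = exp(−0.0011 × 100) = 0.895834
R(gyro assembly) = exp(−0.00073 × 100) = 0.929601
R(magnetorquer) = exp(−0.0016 × 100) = 0.852144
R(sun sensor) = exp(−0.0027 × 100) = 0.763379
Series (gyro assembly, magnetorquer, and sun sensor): 0.929601 × 0.852144 × 0.763379 = 0.604714
Parallel (attitude-control processor, wheel drive electronics, and [0.604714]): 1 − (1 − 0.950279)(1 − 0.895834)(1 − 0.604714) = 0.9980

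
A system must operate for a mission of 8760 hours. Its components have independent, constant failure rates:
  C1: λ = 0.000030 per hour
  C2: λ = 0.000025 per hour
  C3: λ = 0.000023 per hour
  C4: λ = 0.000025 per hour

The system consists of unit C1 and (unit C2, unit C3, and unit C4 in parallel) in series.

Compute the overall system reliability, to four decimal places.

0.7635

R(C1) = exp(−0.000030 × 8760) = 0.768896
R(C2) = exp(−0.000025 × 8760) = 0.803322
R(C3) = exp(−0.000023 × 8760) = 0.817520
R(C4) = exp(−0.000025 × 8760) = 0.803322
Parallel (C2, C3, and C4): 1 − (1 − 0.803322)(1 − 0.817520)(1 − 0.803322) = 0.992941
Series (C1 and [0.992941]): 0.768896 × 0.992941 = 0.7635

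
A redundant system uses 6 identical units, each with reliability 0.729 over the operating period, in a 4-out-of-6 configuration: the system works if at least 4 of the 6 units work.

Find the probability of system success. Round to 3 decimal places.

R = Σ_{i=4}^{6} C(6,i) p^i (1−p)^{6−i} with p = 0.729
C(6,4)·0.729^4·0.271^2 = 0.31113
C(6,5)·0.729^5·0.271^1 = 0.33478
C(6,6)·0.729^6·0.271^0 = 0.15009
Sum = 0.796

0.796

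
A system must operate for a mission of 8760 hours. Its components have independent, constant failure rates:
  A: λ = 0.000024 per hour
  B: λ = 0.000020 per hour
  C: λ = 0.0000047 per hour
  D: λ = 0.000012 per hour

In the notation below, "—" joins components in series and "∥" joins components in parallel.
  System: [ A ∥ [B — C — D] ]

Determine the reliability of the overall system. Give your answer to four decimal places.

0.9479

R(A) = exp(−0.000024 × 8760) = 0.810390
R(B) = exp(−0.000020 × 8760) = 0.839289
R(C) = exp(−0.0000047 × 8760) = 0.959664
R(D) = exp(−0.000012 × 8760) = 0.900216
Series (B, C, and D): 0.839289 × 0.959664 × 0.900216 = 0.725066
Parallel (A and [0.725066]): 1 − (1 − 0.810390)(1 − 0.725066) = 0.9479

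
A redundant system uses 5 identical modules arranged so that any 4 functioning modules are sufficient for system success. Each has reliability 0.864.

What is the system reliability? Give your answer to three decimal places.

R = Σ_{i=4}^{5} C(5,i) p^i (1−p)^{5−i} with p = 0.864
C(5,4)·0.864^4·0.136^1 = 0.37893
C(5,5)·0.864^5·0.136^0 = 0.48147
Sum = 0.860

0.860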